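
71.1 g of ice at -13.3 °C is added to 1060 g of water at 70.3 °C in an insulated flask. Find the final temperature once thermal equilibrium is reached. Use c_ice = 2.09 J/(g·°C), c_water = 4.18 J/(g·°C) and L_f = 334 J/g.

T_f ≈ 60.4 °C

Energy conservation, ΣQ = 0:
ice -13.3→0 °C: 71.1×2.09×13.3 = 1976.4; fusion: m_ice L_f = 71.1×334 = 23747; meltwater 0→T: 71.1×4.18×T = 297.2 T; water cools: 1060×4.18×(T − 70.3) = 4430.8(T − 70.3)
4728 T = 311485 − 25724 = 285761
T ≈ 60.44 °C. Since T > 0 °C, the all-ice-melts assumption holds.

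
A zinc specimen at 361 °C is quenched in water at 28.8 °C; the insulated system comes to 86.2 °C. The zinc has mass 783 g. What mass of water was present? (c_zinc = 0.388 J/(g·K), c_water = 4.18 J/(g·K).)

m ≈ 348 g

|Q_zinc| = |Q_water|:
783·0.388·(361 − 86.2) = m·4.18·(86.2 − 28.8)
239.93 m = 83485  ⇒  m ≈ 348 g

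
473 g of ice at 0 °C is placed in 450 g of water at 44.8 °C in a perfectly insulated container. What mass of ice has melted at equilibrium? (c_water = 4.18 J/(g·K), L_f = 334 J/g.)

Water can give up m c ΔT = 450·4.18·44.8 = 84269 J before reaching 0 °C.
To melt every bit of ice: 473·334 = 157982 J.
Since 84269 < 157982 J, not all the ice melts; equilibrium is at 0 °C.
m_melted·334 = 84269  ⇒  m_melted ≈ 252.3 g.

m_melted ≈ 252 g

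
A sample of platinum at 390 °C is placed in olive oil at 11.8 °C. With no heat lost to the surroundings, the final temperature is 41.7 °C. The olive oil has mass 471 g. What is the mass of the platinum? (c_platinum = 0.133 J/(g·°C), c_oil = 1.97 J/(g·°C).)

m ≈ 599 g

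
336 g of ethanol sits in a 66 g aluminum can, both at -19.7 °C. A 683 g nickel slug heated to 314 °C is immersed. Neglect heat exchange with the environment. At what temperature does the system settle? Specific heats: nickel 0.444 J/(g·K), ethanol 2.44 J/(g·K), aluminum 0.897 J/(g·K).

T_f ≈ 65.9 °C

Setting the total heat transfer to zero:
683·0.444·(T − 314) + 336·2.44·(T − (-19.7)) + 66·0.897·(T − (-19.7)) = 0
303.25(T − 314) + 819.84(T − (-19.7)) + 59.2(T − (-19.7)) = 0
(303.25 + 819.84 + 59.2) T = 303.25·314 + 819.84·(-19.7) + 59.2·(-19.7)
T = 77904 / 1182.3 = 65.9 °C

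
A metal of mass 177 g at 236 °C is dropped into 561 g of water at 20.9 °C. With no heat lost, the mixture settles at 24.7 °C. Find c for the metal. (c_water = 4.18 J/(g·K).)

Conservation of energy gives ΣQ = 0:
177×c×(24.7 − 236) + 561×4.18×(24.7 − 20.9) = 0
-37400 c = -8910.9
c = -8910.9/-37400 ≈ 0.2383 J/(g·K)

c ≈ 0.238 J/(g·K)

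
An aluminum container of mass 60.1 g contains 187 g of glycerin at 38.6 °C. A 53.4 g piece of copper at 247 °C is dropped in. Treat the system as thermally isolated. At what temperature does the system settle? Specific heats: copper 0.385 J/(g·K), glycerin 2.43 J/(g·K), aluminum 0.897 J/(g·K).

T_f ≈ 46.7 °C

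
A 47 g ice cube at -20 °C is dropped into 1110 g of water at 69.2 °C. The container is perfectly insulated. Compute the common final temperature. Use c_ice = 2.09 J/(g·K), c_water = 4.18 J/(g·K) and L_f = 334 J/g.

T_f ≈ 62.7 °C

Let T be the final temperature. ΣQ_i = 0:
warm ice to 0 °C: 47·2.09·(0 − (-20)) = 1964.6
  melt ice: 47·334 = 15698
  meltwater 0→T: 47·4.18·T = 196.46 T
  water: 4639.8(T − 69.2)
4836.3 T = 321074 − 17663 = 303412
T ≈ 62.74 °C — above 0 °C, consistent with complete melting.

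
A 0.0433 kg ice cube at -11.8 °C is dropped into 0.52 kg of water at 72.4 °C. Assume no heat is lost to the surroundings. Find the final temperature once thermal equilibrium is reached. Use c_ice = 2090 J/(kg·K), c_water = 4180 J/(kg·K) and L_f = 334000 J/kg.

Setting the total heat transfer to zero:
ice -11.8→0 °C: 0.0433·2090·11.8 = 1067.9
  melt ice: 0.0433·334000 = 14462
  meltwater 0→T: 0.0433·4180·T = 180.99 T
  water: 2173.6(T − 72.4)
2354.6 T = 157369 − 15530 = 141839
T ≈ 60.24 °C. Since T > 0 °C, the all-ice-melts assumption holds.

T_f ≈ 60.2 °C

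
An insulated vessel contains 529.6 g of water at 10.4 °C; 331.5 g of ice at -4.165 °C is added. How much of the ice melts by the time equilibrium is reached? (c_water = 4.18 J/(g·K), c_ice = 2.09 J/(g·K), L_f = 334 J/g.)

m_melted ≈ 60.3 g

Cooling the water to 0 °C releases 529.6·4.18·10.4 = 23023 J.
Warming the ice to 0 °C takes 331.5·2.09·4.165 = 2885.7 J, leaving 20137 J for melting.
To melt every bit of ice: 331.5·334 = 110721 J.
Since 20137 < 110721 J, not all the ice melts; equilibrium is at 0 °C.
m_melted·334 = 20137  ⇒  m_melted ≈ 60.29 g.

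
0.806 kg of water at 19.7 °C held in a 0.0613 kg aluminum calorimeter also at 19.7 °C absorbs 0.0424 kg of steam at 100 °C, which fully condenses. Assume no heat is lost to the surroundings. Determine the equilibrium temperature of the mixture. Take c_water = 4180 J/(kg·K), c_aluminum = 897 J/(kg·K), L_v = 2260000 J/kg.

T_f ≈ 50.3 °C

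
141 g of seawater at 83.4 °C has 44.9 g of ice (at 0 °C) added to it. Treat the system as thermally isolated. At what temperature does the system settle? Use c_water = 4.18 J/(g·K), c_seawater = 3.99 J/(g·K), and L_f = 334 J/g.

T_f ≈ 42.5 °C

Sum of m c ΔT and latent-heat terms is zero:
fusion: m_ice L_f = 44.9×334 = 14997; meltwater 0→T: 44.9×4.18×T = 187.68 T; seawater cools: 141×3.99×(T − 83.4) = 562.59(T − 83.4)
750.27 T = 46920 − 14997 = 31923
T ≈ 42.55 °C — above 0 °C, consistent with complete melting.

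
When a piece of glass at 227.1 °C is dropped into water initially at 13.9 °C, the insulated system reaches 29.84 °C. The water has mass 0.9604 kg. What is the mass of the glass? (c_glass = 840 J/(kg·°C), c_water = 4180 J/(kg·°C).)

m ≈ 0.386 kg

Heat lost by the glass = heat gained by the water:
m×840×(227.1 − 29.84) = 0.9604×4180×(29.84 − 13.9)
165698 m = 63991  ⇒  m ≈ 0.3862 kg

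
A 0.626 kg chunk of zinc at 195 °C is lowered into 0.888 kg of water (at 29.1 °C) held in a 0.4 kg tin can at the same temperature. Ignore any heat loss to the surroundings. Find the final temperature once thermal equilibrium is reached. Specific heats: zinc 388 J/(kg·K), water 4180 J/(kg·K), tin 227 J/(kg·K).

T_f ≈ 39.1 °C

Taking heat into each body as positive, Σ m c ΔT = 0:
0.626·388·(T − 195) + 0.888·4180·(T − 29.1) + 0.4·227·(T − 29.1) = 0
242.89(T − 195) + 3711.8(T − 29.1) + 90.8(T − 29.1) = 0
4045.5 T = 158020
T ≈ 39.06 °C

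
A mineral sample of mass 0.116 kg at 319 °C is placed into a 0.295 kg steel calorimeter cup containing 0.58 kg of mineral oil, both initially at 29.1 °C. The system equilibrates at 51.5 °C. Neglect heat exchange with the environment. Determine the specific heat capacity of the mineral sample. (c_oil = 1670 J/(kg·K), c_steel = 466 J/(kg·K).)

c ≈ 798 J/(kg·K)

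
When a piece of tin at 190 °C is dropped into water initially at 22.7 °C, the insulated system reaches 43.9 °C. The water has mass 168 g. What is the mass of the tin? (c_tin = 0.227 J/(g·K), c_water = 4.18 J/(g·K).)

m ≈ 449 g

|Q_tin| = |Q_water|:
m×0.227×(190 − 43.9) = 168×4.18×(43.9 − 22.7)
33.16 m = 14887  ⇒  m ≈ 448.9 g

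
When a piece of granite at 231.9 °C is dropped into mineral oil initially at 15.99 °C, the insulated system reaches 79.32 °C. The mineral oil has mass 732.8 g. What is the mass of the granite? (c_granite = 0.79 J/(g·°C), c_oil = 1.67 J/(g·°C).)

m ≈ 643 g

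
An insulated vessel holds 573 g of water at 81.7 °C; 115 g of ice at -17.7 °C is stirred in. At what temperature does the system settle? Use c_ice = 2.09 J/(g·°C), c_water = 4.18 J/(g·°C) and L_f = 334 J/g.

T_f ≈ 53.2 °C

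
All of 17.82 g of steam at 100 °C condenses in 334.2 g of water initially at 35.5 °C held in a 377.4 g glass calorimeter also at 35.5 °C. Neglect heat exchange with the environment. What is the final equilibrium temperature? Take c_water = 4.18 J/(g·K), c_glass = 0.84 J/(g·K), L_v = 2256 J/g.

T_f ≈ 60.7 °C

Setting the total heat transfer to zero:
steam→water at 100 °C releases m L_v = 17.82·2256 = 40202; condensate cools 100→T: 17.82·4.18·(T − 100) = 74.49(T − 100); original water: 1397(T − 35.5); glass cup: 377.4·0.84·(T − 35.5) = 317.02(T − 35.5)
1788.5 T = 40202 + 7448.8 + 60846 = 108497
T ≈ 60.66 °C (< 100 °C, so full condensation is consistent).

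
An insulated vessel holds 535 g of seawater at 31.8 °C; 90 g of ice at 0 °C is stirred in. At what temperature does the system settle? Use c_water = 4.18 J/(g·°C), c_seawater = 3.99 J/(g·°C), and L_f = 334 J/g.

Sum of m c ΔT and latent-heat terms is zero:
melt ice: 90·334 = 30060; meltwater 0→T: 90·4.18·T = 376.2 T; seawater: 2134.7(T − 31.8)
2510.8 T = 67882 − 30060 = 37822
T ≈ 15.06 °C. Since T > 0 °C, the all-ice-melts assumption holds.

T_f ≈ 15.1 °C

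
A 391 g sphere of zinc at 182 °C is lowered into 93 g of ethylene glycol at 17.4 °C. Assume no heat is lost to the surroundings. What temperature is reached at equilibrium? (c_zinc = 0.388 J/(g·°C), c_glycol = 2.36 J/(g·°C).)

T_f ≈ 84.7 °C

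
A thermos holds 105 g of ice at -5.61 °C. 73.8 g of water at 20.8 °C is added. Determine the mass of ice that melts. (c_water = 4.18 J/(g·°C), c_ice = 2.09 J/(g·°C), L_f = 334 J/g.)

m_melted ≈ 15.5 g

Water can give up m c ΔT = 73.8·4.18·20.8 = 6416.5 J before reaching 0 °C.
Of that, 105·2.09·5.61 = 1231.1 J goes to bring the ice to 0 °C, leaving 5185.4 J.
Fully melting the ice requires m_ice L_f = 105·334 = 35070 J.
That's not enough to melt it all — equilibrium is at 0 °C with ice remaining.
m_melt = 5185.4 / L_f = 15.53 g.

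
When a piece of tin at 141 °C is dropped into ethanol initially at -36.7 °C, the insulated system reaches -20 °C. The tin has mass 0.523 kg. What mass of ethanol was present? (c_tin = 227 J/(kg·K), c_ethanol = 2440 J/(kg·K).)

m ≈ 0.469 kg

|Q_tin| = |Q_ethanol|:
0.523×227×(141 − -20) = m×2440×(-20 − (-36.7))
40748 m = 19114  ⇒  m ≈ 0.4691 kg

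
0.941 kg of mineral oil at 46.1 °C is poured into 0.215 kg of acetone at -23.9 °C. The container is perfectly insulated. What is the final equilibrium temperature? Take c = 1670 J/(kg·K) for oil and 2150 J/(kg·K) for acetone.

T_f is the heat-capacity-weighted average of the initial temperatures:
T_f = (1571.5*46.1 + 462.25*(-23.9)) / (1571.5 + 462.25)
    = 61397 / 2033.7 ≈ 30.19 °C

T_f ≈ 30.2 °C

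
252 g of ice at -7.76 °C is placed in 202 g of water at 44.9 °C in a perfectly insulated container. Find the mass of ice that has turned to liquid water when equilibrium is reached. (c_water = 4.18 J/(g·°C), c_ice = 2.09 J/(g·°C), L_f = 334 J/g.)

m_melted ≈ 101 g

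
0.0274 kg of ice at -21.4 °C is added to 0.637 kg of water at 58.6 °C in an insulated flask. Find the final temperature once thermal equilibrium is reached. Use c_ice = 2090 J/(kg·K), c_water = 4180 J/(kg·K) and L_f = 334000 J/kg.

Net heat exchanged in the isolated system is zero:
ice -21.4→0 °C: 0.0274×2090×21.4 = 1225.5
  melt ice: 0.0274×334000 = 9151.6
  meltwater 0→T: 0.0274×4180×T = 114.53 T
  water: 2662.7(T − 58.6)
2777.2 T = 156032 − 10377 = 145655
T ≈ 52.45 °C — above 0 °C, consistent with complete melting.

T_f ≈ 52.4 °C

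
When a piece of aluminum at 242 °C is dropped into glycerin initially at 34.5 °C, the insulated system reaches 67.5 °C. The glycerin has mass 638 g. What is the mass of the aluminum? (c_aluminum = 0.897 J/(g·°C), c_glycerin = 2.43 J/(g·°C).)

Heat lost by the aluminum = heat gained by the glycerin:
m×0.897×(242 − 67.5) = 638×2.43×(67.5 − 34.5)
156.53 m = 51161  ⇒  m ≈ 326.9 g

m ≈ 327 g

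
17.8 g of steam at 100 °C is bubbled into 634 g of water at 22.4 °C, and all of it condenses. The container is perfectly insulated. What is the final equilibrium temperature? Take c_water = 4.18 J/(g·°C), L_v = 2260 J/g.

Net heat exchanged in the isolated system is zero:
condense steam: −17.8×2260 = −40228; condensate cools 100→T: 17.8×4.18×(T − 100) = 74.4(T − 100); original water: 2650.1(T − 22.4)
2724.5 T = 40228 + 7440.4 + 59363 = 107031
T ≈ 39.28 °C (< 100 °C, so full condensation is consistent).

T_f ≈ 39.3 °C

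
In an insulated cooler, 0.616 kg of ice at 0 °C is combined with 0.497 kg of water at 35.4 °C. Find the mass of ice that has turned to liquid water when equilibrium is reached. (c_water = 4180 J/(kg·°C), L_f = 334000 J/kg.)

m_melted ≈ 0.22 kg

Cooling the water to 0 °C releases 0.497·4180·35.4 = 73542 J.
Melting all 0.616 kg of ice would need 0.616·334000 = 205744 J.
73542 J < 205744 J, so only part of the ice melts and the system sits at 0 °C.
Mass melted = 73542/334000 ≈ 0.2202 kg.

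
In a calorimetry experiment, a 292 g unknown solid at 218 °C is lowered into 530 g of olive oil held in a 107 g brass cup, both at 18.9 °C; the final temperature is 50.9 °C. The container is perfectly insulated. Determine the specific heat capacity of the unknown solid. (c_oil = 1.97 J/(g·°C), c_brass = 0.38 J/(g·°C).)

c ≈ 0.711 J/(g·°C)

Taking heat into each body as positive, Σ m c ΔT = 0:
292·c·(50.9 − 218) + 530·1.97·(50.9 − 18.9) + 107·0.38·(50.9 − 18.9) = 0
-48793 c = -34712
c = -34712/-48793 ≈ 0.7114 J/(g·°C)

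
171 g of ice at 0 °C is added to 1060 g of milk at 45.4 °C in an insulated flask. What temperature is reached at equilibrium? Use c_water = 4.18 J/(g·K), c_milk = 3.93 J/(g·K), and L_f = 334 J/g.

T_f ≈ 27.0 °C

Sum of m c ΔT and latent-heat terms is zero:
melt ice: 171×334 = 57114; warm the meltwater: 714.78 T; milk: 4165.8(T − 45.4)
4880.6 T = 189127 − 57114 = 132013
T ≈ 27.05 °C — above 0 °C, consistent with complete melting.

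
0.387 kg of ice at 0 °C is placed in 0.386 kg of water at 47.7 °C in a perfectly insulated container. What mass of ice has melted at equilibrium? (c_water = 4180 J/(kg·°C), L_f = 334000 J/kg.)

m_melted ≈ 0.23 kg

Cooling the water to 0 °C releases 0.386·4180·47.7 = 76963 J.
To melt every bit of ice: 0.387·334000 = 129258 J.
76963 J < 129258 J, so only part of the ice melts and the system sits at 0 °C.
Mass melted = 76963/334000 ≈ 0.2304 kg.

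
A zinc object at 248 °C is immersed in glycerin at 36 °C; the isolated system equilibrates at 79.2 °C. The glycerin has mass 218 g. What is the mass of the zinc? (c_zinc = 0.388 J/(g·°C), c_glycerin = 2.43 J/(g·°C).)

m ≈ 349 g

Net heat exchanged in the isolated system is zero:
m·0.388·(79.2 − 248) + 218·2.43·(79.2 − 36) = 0
-65.49 m = -22885
m = -22885/-65.49 ≈ 349.4 g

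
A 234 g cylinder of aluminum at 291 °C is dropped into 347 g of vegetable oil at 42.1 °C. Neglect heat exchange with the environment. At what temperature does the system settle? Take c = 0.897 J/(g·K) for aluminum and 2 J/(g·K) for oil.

T_f ≈ 99.9 °C

Setting the total heat transfer to zero:
234·0.897·(T − 291) + 347·2·(T − 42.1) = 0
209.9(T − 291) + 694(T − 42.1) = 0
903.9 T = 90298
T ≈ 99.90 °C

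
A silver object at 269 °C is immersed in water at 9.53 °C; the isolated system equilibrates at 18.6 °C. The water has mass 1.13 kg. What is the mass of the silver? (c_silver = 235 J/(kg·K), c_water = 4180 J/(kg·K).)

m ≈ 0.728 kg

Net heat exchanged in the isolated system is zero:
m×235×(18.6 − 269) + 1.13×4180×(18.6 − 9.53) = 0
-58844 m = -42841
m = -42841/-58844 ≈ 0.728 kg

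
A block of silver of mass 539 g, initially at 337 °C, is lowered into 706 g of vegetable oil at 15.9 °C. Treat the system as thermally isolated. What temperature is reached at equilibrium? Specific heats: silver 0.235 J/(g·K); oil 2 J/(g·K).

T_f ≈ 42.3 °C

Set heat shed by the hot body equal to heat absorbed by the cold body:
539*0.235*(337 − T) = 706*2*(T − 15.9)
126.66(337 − T) = 1412(T − 15.9)
1538.7 T = 65137  ⇒  T ≈ 42.33 °C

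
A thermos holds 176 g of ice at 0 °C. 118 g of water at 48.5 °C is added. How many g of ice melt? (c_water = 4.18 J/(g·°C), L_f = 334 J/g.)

Water can give up m c ΔT = 118·4.18·48.5 = 23922 J before reaching 0 °C.
Fully melting the ice requires m_ice L_f = 176·334 = 58784 J.
Since 23922 < 58784 J, not all the ice melts; equilibrium is at 0 °C.
Mass melted = 23922/334 ≈ 71.62 g.

m_melted ≈ 71.6 g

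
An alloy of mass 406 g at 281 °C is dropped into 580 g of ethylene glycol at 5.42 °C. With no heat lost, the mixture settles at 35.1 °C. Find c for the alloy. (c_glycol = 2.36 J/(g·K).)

c ≈ 0.407 J/(g·K)

Heat lost by the alloy = heat gained by the glycol:
406·c·(281 − 35.1) = 580·2.36·(35.1 − 5.42)
99835 c = 40626  ⇒  c ≈ 0.4069 J/(g·K)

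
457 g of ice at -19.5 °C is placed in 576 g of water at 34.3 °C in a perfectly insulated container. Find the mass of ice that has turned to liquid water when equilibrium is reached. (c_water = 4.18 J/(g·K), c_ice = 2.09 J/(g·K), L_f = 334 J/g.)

m_melted ≈ 191 g

Water can give up m c ΔT = 576×4.18×34.3 = 82583 J before reaching 0 °C.
Warming the ice to 0 °C takes 457×2.09×19.5 = 18625 J, leaving 63958 J for melting.
Fully melting the ice requires m_ice L_f = 457×334 = 152638 J.
That's not enough to melt it all — equilibrium is at 0 °C with ice remaining.
m_melt = 63958 / L_f = 191.5 g.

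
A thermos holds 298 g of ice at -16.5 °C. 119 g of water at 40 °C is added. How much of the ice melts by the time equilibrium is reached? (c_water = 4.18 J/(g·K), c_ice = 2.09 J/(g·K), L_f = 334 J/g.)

m_melted ≈ 28.8 g

Heat available from the water dropping to 0 °C: 119·4.18·40 = 19897 J.
Of that, 298·2.09·16.5 = 10277 J goes to bring the ice to 0 °C, leaving 9620.3 J.
Melting all 298 g of ice would need 298·334 = 99532 J.
9620.3 J < 99532 J, so only part of the ice melts and the system sits at 0 °C.
m_melt = 9620.3 / L_f = 28.8 g.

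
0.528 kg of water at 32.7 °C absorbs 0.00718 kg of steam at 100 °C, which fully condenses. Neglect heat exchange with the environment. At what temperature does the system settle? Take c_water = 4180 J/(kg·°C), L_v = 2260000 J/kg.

T_f ≈ 40.9 °C

Net heat exchanged in the isolated system is zero:
steam→water at 100 °C releases m L_v = 0.00718·2260000 = 16227
  condensate cools 100→T: 0.00718·4180·(T − 100) = 30.01(T − 100)
  water warms: 0.528·4180·(T − 32.7) = 2207(T − 32.7)
2237.1 T = 16227 + 3001.2 + 72170 = 91398
T ≈ 40.86 °C (< 100 °C, so full condensation is consistent).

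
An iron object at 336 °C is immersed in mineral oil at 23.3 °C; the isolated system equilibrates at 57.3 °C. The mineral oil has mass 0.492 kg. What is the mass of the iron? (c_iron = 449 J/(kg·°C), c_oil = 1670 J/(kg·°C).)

m ≈ 0.223 kg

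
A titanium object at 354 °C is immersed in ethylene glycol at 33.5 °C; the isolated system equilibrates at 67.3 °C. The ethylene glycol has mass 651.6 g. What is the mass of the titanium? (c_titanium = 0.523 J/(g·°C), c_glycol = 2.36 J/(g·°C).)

Net heat exchanged in the isolated system is zero:
m×0.523×(67.3 − 354) + 651.6×2.36×(67.3 − 33.5) = 0
-149.94 m = -51977
m = -51977/-149.94 ≈ 346.6 g

m ≈ 347 g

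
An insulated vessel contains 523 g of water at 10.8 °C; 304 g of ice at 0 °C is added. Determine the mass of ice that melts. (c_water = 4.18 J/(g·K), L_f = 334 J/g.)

Heat available from the water dropping to 0 °C: 523·4.18·10.8 = 23610 J.
To melt every bit of ice: 304·334 = 101536 J.
That's not enough to melt it all — equilibrium is at 0 °C with ice remaining.
Mass melted = 23610/334 ≈ 70.69 g.

m_melted ≈ 70.7 g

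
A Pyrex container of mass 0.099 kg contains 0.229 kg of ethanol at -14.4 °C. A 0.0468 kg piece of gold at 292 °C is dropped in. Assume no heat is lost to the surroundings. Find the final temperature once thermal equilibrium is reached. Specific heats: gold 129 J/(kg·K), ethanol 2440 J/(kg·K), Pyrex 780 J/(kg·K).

T_f is the heat-capacity-weighted average of the initial temperatures:
T_f = (6.037*292 + 558.76*(-14.4) + 77.22*(-14.4)) / (6.037 + 558.76 + 77.22)
    = -7395.2 / 642.02 ≈ -11.52 °C

T_f ≈ -11.5 °C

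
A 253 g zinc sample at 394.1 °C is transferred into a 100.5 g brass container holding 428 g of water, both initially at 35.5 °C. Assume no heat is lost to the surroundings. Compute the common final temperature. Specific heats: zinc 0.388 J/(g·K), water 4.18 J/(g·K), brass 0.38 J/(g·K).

Conservation of energy gives ΣQ = 0:
253*0.388*(T − 394.1) + 428*4.18*(T − 35.5) + 100.5*0.38*(T − 35.5) = 0
1925.4 T = 103553
T ≈ 53.78 °C

T_f ≈ 53.8 °C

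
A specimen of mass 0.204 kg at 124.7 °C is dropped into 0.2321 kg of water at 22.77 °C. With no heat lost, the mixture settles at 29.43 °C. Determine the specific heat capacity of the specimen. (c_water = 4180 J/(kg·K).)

c ≈ 332 J/(kg·K)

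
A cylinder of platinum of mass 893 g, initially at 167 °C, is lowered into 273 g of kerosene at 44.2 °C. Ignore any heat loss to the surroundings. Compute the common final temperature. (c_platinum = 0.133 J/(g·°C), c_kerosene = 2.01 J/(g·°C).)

Heat lost by the platinum equals heat gained by the kerosene:
893×0.133×(167 − T) = 273×2.01×(T − 44.2)
118.77(167 − T) = 548.73(T − 44.2)
667.5 T = 44088  ⇒  T ≈ 66.05 °C

T_f ≈ 66.0 °C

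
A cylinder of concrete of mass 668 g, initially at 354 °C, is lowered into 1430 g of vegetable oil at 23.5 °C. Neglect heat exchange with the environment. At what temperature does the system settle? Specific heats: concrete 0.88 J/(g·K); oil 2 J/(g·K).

T_f ≈ 79.8 °C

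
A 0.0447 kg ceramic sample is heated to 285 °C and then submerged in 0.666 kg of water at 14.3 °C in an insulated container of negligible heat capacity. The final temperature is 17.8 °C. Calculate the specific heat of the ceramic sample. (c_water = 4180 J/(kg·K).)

c ≈ 816 J/(kg·K)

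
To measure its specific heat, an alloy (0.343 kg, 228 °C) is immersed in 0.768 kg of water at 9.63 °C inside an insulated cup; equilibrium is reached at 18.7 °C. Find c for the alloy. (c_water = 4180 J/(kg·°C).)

c ≈ 406 J/(kg·°C)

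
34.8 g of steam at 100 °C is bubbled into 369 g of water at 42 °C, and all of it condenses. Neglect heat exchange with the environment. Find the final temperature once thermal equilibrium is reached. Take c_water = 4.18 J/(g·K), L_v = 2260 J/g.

T_f ≈ 93.6 °C

Let T be the final temperature. ΣQ_i = 0:
latent heat released on condensation: 34.8×2260 = 78648; condensed water 100 °C→T: 145.46(T − 100); original water: 1542.4(T − 42)
1687.9 T = 78648 + 14546 + 64782 = 157976
T ≈ 93.59 °C (< 100 °C, so full condensation is consistent).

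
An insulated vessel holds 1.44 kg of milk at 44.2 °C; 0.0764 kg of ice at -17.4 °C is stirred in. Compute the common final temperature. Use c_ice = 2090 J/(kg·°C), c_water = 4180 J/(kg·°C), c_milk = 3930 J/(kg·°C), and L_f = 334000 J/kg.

Net heat exchanged in the isolated system is zero:
ice -17.4→0 °C: 0.0764·2090·17.4 = 2778.4
  melt ice: 0.0764·334000 = 25518
  meltwater 0→T: 0.0764·4180·T = 319.35 T
  milk cools: 1.44·3930·(T − 44.2) = 5659.2(T − 44.2)
5978.6 T = 250137 − 28296 = 221841
T ≈ 37.11 °C — above 0 °C, consistent with complete melting.

T_f ≈ 37.1 °C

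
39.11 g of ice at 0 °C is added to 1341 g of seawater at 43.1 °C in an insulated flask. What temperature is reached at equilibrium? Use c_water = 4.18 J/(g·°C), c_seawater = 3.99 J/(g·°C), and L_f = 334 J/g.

Let T be the final temperature. ΣQ_i = 0:
fusion: m_ice L_f = 39.11·334 = 13063; warm the meltwater: 163.48 T; seawater cools: 1341·3.99·(T − 43.1) = 5350.6(T − 43.1)
5514.1 T = 230610 − 13063 = 217548
T ≈ 39.45 °C (positive, so assuming full melt was valid).

T_f ≈ 39.5 °C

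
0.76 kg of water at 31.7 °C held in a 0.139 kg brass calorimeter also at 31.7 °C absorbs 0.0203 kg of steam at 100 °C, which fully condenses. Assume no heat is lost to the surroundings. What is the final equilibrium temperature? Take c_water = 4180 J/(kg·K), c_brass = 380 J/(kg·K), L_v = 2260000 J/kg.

T_f ≈ 47.3 °C

Energy conservation, ΣQ = 0:
steam→water at 100 °C releases m L_v = 0.0203×2260000 = 45878
  condensed water 100 °C→T: 84.85(T − 100)
  water warms: 0.76×4180×(T − 31.7) = 3176.8(T − 31.7)
  brass cup: 0.139×380×(T − 31.7) = 52.82(T − 31.7)
3314.5 T = 45878 + 8485.4 + 102379 = 156742
T ≈ 47.29 °C — below 100 °C, confirming all the steam condensed.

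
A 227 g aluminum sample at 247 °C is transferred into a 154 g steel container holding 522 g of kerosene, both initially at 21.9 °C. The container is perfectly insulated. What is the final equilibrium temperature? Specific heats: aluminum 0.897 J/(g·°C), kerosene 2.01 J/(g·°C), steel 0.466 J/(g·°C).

T_f is the heat-capacity-weighted average of the initial temperatures:
T_f = (203.62·247 + 1049.2·21.9 + 71.76·21.9) / (203.62 + 1049.2 + 71.76)
    = 74843 / 1324.6 ≈ 56.50 °C

T_f ≈ 56.5 °C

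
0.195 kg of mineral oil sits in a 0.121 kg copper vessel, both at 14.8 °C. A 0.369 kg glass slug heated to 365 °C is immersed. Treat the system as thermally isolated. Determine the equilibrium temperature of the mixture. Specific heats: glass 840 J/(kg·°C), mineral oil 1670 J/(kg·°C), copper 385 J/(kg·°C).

T_f ≈ 173.9 °C

Conservation of energy gives ΣQ = 0:
0.369*840*(T − 365) + 0.195*1670*(T − 14.8) + 0.121*385*(T − 14.8) = 0
309.96(T − 365) + 325.65(T − 14.8) + 46.59(T − 14.8) = 0
682.2 T = 118644
T = 118644 / 682.2 = 174 °C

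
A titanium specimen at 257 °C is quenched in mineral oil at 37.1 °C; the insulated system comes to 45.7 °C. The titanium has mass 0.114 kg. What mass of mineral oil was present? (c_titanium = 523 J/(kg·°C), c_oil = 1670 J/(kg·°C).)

Let T be the final temperature. ΣQ_i = 0:
0.114·523·(45.7 − 257) + m·1670·(45.7 − 37.1) = 0
14362 m = 12598
m = 12598/14362 ≈ 0.8772 kg

m ≈ 0.877 kg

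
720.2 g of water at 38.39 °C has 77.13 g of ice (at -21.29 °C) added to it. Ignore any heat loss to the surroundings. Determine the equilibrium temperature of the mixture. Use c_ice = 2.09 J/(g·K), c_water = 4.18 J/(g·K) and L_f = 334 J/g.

Sum of m c ΔT and latent-heat terms is zero:
warm ice to 0 °C: 77.13·2.09·(0 − (-21.29)) = 3432; fusion: m_ice L_f = 77.13·334 = 25761; meltwater 0→T: 77.13·4.18·T = 322.4 T; water cools: 720.2·4.18·(T − 38.39) = 3010.4(T − 38.39)
3332.8 T = 115571 − 29193 = 86377
T ≈ 25.92 °C. Since T > 0 °C, the all-ice-melts assumption holds.

T_f ≈ 25.9 °C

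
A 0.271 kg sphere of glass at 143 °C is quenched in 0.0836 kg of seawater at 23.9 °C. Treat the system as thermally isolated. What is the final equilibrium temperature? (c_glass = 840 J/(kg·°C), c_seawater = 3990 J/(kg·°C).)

Let T be the final temperature. ΣQ_i = 0:
0.271·840·(T − 143) + 0.0836·3990·(T − 23.9) = 0
(227.64 + 333.56) T = 227.64·143 + 333.56·23.9
T ≈ 72.21 °C

T_f ≈ 72.2 °C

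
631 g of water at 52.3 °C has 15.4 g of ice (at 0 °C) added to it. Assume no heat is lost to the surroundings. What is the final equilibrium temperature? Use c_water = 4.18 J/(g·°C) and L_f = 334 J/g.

T_f ≈ 49.2 °C

Let T be the final temperature. ΣQ_i = 0:
melt ice: 15.4×334 = 5143.6
  warm the meltwater: 64.37 T
  water: 2637.6(T − 52.3)
2702 T = 137945 − 5143.6 = 132802
T ≈ 49.15 °C. Since T > 0 °C, the all-ice-melts assumption holds.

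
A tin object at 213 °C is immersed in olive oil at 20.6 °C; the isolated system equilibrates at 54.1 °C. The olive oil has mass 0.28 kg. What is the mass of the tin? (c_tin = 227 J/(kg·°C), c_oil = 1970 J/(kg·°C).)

m ≈ 0.512 kg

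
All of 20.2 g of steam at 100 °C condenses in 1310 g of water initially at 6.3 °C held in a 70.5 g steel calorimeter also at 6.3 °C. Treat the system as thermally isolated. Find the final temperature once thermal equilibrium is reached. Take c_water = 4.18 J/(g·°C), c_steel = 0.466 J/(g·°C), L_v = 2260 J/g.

Heat gained plus heat lost sum to zero:
latent heat released on condensation: 20.2·2260 = 45652
  condensate cools 100→T: 20.2·4.18·(T − 100) = 84.44(T − 100)
  original water: 5475.8(T − 6.3)
  steel cup: 70.5·0.466·(T − 6.3) = 32.85(T − 6.3)
5593.1 T = 45652 + 8443.6 + 34705 = 88800
T ≈ 15.88 °C, under the boiling point, so the assumption holds.

T_f ≈ 15.9 °C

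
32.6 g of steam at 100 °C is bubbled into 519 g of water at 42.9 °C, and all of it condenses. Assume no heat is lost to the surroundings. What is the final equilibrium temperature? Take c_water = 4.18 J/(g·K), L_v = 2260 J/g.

Let T be the final temperature. ΣQ_i = 0:
condense steam: −32.6×2260 = −73676
  condensate cools 100→T: 32.6×4.18×(T − 100) = 136.27(T − 100)
  water warms: 519×4.18×(T − 42.9) = 2169.4(T − 42.9)
2305.7 T = 73676 + 13627 + 93068 = 180371
T ≈ 78.23 °C (< 100 °C, so full condensation is consistent).

T_f ≈ 78.2 °C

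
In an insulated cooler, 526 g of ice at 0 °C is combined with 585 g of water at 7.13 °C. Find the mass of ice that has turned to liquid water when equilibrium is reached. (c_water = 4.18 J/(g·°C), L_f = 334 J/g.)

m_melted ≈ 52.2 g

Water can give up m c ΔT = 585×4.18×7.13 = 17435 J before reaching 0 °C.
Fully melting the ice requires m_ice L_f = 526×334 = 175684 J.
That's not enough to melt it all — equilibrium is at 0 °C with ice remaining.
m_melt = 17435 / L_f = 52.2 g.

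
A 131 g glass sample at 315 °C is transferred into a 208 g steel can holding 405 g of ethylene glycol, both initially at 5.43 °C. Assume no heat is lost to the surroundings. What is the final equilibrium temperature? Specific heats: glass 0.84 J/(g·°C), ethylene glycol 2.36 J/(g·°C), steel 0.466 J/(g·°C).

Net heat exchanged in the isolated system is zero:
131*0.84*(T − 315) + 405*2.36*(T − 5.43) + 208*0.466*(T − 5.43) = 0
(110.04 + 955.8 + 96.93) T = 110.04*315 + 955.8*5.43 + 96.93*5.43
T ≈ 34.73 °C

T_f ≈ 34.7 °C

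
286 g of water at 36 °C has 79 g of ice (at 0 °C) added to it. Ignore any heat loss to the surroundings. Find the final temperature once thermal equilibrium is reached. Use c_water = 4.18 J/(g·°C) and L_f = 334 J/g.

T_f ≈ 10.9 °C

Let T be the final temperature. ΣQ_i = 0:
melt ice: 79·334 = 26386; meltwater 0→T: 79·4.18·T = 330.22 T; water: 1195.5(T − 36)
1525.7 T = 43037 − 26386 = 16651
T ≈ 10.91 °C (positive, so assuming full melt was valid).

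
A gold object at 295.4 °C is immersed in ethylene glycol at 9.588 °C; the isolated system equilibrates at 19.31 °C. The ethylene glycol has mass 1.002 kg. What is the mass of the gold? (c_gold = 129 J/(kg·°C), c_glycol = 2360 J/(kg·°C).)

m ≈ 0.645 kg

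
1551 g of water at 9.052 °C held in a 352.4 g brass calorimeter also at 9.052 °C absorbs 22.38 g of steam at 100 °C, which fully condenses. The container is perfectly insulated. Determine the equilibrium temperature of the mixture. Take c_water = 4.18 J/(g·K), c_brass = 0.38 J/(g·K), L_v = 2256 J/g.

Taking heat into each body as positive, Σ m c ΔT = 0:
steam→water at 100 °C releases m L_v = 22.38×2256 = 50489
  condensate cools 100→T: 22.38×4.18×(T − 100) = 93.55(T − 100)
  original water: 6483.2(T − 9.052)
  brass cup: 352.4×0.38×(T − 9.052) = 133.91(T − 9.052)
6710.6 T = 50489 + 9354.8 + 59898 = 119742
T ≈ 17.84 °C, under the boiling point, so the assumption holds.

T_f ≈ 17.8 °C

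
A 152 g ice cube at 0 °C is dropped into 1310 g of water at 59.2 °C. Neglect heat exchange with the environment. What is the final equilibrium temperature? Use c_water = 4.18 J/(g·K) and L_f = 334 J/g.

Energy balance with sensible and latent terms:
fusion: m_ice L_f = 152·334 = 50768
  meltwater 0→T: 152·4.18·T = 635.36 T
  water: 5475.8(T − 59.2)
6111.2 T = 324167 − 50768 = 273399
T ≈ 44.74 °C. Since T > 0 °C, the all-ice-melts assumption holds.

T_f ≈ 44.7 °C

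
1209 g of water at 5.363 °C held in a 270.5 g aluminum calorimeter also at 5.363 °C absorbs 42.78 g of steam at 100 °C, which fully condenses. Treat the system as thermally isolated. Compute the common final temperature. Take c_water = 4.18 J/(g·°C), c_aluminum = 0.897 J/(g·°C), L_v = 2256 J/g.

T_f ≈ 26.1 °C

Heat gained plus heat lost sum to zero:
steam→water at 100 °C releases m L_v = 42.78×2256 = 96512
  condensate cools 100→T: 42.78×4.18×(T − 100) = 178.82(T − 100)
  original water: 5053.6(T − 5.363)
  aluminum cup: 270.5×0.897×(T − 5.363) = 242.64(T − 5.363)
5475.1 T = 96512 + 17882 + 28404 = 142798
T ≈ 26.08 °C — below 100 °C, confirming all the steam condensed.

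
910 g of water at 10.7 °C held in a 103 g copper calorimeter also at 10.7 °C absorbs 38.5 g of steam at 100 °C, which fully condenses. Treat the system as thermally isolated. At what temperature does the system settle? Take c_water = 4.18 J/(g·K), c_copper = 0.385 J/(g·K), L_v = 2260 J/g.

T_f ≈ 36.0 °C

Heat gained plus heat lost sum to zero:
steam→water at 100 °C releases m L_v = 38.5·2260 = 87010
  condensate cools 100→T: 38.5·4.18·(T − 100) = 160.93(T − 100)
  original water: 3803.8(T − 10.7)
  cup: 39.66(T − 10.7)
4004.4 T = 87010 + 16093 + 41125 = 144228
T ≈ 36.02 °C, under the boiling point, so the assumption holds.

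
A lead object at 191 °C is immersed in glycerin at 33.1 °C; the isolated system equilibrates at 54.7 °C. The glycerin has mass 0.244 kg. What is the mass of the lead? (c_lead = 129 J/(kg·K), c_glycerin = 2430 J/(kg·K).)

m ≈ 0.728 kg

Energy conservation, ΣQ = 0:
m×129×(54.7 − 191) + 0.244×2430×(54.7 − 33.1) = 0
-17583 m = -12807
m = -12807/-17583 ≈ 0.7284 kg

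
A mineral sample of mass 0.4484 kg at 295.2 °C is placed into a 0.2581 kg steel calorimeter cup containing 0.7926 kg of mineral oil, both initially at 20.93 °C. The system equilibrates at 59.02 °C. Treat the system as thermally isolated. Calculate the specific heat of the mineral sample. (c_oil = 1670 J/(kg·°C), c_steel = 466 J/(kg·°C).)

Heat gained plus heat lost sum to zero:
0.4484×c×(59.02 − 295.2) + 0.7926×1670×(59.02 − 20.93) + 0.2581×466×(59.02 − 20.93) = 0
-105.9 c = -54999
c = -54999/-105.9 ≈ 519.3 J/(kg·°C)

c ≈ 519 J/(kg·°C)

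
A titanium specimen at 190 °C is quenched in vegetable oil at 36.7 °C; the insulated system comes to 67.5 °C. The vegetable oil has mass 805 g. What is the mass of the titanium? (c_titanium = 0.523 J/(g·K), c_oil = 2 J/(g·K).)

Conservation of energy gives ΣQ = 0:
m·0.523·(67.5 − 190) + 805·2·(67.5 − 36.7) = 0
-64.07 m = -49588
m = -49588/-64.07 ≈ 774 g

m ≈ 774 g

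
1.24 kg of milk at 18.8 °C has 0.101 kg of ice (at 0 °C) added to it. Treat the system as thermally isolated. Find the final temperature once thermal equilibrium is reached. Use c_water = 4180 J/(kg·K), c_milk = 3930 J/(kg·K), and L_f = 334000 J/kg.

T_f ≈ 10.9 °C

Energy conservation, ΣQ = 0:
fusion: m_ice L_f = 0.101×334000 = 33734
  meltwater 0→T: 0.101×4180×T = 422.18 T
  milk cools: 1.24×3930×(T − 18.8) = 4873.2(T − 18.8)
5295.4 T = 91616 − 33734 = 57882
T ≈ 10.93 °C — above 0 °C, consistent with complete melting.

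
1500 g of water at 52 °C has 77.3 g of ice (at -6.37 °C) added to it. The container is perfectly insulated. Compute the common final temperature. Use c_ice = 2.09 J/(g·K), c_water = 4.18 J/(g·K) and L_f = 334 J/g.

T_f ≈ 45.4 °C

Conservation of energy gives ΣQ = 0:
warm ice to 0 °C: 77.3×2.09×(0 − (-6.37)) = 1029.1; melt ice: 77.3×334 = 25818; warm the meltwater: 323.11 T; water cools: 1500×4.18×(T − 52) = 6270(T − 52)
6593.1 T = 326040 − 26847 = 299193
T ≈ 45.38 °C — above 0 °C, consistent with complete melting.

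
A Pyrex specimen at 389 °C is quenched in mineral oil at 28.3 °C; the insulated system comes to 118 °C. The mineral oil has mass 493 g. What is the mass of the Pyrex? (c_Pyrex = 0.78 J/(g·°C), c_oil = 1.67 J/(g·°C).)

Heat gained plus heat lost sum to zero:
m·0.78·(118 − 389) + 493·1.67·(118 − 28.3) = 0
-211.38 m = -73851
m = -73851/-211.38 ≈ 349.4 g

m ≈ 349 g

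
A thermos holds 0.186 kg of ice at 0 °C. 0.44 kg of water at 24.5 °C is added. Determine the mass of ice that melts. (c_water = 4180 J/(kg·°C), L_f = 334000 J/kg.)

m_melted ≈ 0.135 kg

Water can give up m c ΔT = 0.44×4180×24.5 = 45060 J before reaching 0 °C.
Fully melting the ice requires m_ice L_f = 0.186×334000 = 62124 J.
That's not enough to melt it all — equilibrium is at 0 °C with ice remaining.
m_melt = 45060 / L_f = 0.1349 kg.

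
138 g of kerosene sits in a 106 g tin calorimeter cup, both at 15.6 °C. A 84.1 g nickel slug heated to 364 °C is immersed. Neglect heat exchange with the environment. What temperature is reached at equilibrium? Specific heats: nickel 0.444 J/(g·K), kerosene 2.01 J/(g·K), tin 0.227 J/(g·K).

Heat gained plus heat lost sum to zero:
84.1·0.444·(T − 364) + 138·2.01·(T − 15.6) + 106·0.227·(T − 15.6) = 0
37.34(T − 364) + 277.38(T − 15.6) + 24.06(T − 15.6) = 0
(37.34 + 277.38 + 24.06) T = 37.34·364 + 277.38·15.6 + 24.06·15.6
T = 18294/338.78 ≈ 54.00 °C

T_f ≈ 54.0 °C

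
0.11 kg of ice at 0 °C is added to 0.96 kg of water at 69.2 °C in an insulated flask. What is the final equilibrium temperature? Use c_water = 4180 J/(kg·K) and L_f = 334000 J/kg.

Conservation of energy gives ΣQ = 0:
fusion: m_ice L_f = 0.11×334000 = 36740
  meltwater 0→T: 0.11×4180×T = 459.8 T
  water: 4012.8(T − 69.2)
4472.6 T = 277686 − 36740 = 240946
T ≈ 53.87 °C — above 0 °C, consistent with complete melting.

T_f ≈ 53.9 °C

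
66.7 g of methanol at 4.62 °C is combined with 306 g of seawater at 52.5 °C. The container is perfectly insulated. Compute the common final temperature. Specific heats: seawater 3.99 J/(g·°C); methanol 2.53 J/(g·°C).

T_f ≈ 46.7 °C

T_f = Σ m_i c_i T_i / Σ m_i c_i:
T_f = (1220.9·52.5 + 168.75·4.62) / (1220.9 + 168.75)
    = 64879 / 1389.7 ≈ 46.69 °C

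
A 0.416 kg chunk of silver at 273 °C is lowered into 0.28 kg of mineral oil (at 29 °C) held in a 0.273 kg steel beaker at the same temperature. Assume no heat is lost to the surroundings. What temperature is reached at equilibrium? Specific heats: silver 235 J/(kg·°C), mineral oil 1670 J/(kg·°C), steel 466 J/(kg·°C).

T_f ≈ 63.4 °C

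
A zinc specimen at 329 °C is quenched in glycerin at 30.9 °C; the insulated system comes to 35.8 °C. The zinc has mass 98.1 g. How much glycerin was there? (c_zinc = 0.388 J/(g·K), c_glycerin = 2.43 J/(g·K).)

Setting the total heat transfer to zero:
98.1×0.388×(35.8 − 329) + m×2.43×(35.8 − 30.9) = 0
11.91 m = 11160
m = 11160/11.91 ≈ 937.3 g

m ≈ 937 g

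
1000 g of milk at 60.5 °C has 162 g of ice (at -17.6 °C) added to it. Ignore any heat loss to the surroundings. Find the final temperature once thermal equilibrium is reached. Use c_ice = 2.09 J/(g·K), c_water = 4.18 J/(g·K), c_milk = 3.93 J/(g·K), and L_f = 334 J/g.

Heat gained plus heat lost sum to zero:
ice -17.6→0 °C: 162·2.09·17.6 = 5959; fusion: m_ice L_f = 162·334 = 54108; warm the meltwater: 677.16 T; milk: 3930(T − 60.5)
4607.2 T = 237765 − 60067 = 177698
T ≈ 38.57 °C — above 0 °C, consistent with complete melting.

T_f ≈ 38.6 °C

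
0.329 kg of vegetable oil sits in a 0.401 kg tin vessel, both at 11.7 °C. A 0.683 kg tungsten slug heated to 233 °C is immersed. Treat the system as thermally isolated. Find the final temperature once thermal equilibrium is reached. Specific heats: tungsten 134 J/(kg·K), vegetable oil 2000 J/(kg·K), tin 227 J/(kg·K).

Energy conservation, ΣQ = 0:
0.683×134×(T − 233) + 0.329×2000×(T − 11.7) + 0.401×227×(T − 11.7) = 0
(91.52 + 658 + 91.03) T = 91.52×233 + 658×11.7 + 91.03×11.7
T = 30088 / 840.55 = 35.8 °C

T_f ≈ 35.8 °C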